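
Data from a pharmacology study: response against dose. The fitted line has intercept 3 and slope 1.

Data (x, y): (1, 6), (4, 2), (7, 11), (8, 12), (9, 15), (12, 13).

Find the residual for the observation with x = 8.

e = 1

ŷ = 3 + 8 = 11
e = 12 − 11 = 1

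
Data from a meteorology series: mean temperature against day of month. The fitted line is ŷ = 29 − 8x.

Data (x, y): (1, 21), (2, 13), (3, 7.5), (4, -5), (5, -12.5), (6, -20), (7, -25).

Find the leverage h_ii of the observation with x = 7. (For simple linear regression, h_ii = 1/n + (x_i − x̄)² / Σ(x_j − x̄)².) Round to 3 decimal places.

h = 0.464

x̄ = (1 + 2 + 3 + 4 + 5 + 6 + 7)/7 = 4
Σ(x − x̄)² = 9 + 4 + 1 + 0 + 1 + 4 + 9 = 28
h = 1/7 + (3)²/28 = 0.142857 + 0.321429 = 0.464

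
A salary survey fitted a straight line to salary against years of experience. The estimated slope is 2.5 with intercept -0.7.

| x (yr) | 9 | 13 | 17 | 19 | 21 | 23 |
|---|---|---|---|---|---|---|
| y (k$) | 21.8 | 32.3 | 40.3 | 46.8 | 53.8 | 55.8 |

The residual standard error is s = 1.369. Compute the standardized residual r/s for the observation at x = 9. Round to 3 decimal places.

0.000

ŷ = -0.7 + 2.5·9 = 21.8
r = 21.8 − 21.8 = 0
r/s = 0 / 1.369 = 0.000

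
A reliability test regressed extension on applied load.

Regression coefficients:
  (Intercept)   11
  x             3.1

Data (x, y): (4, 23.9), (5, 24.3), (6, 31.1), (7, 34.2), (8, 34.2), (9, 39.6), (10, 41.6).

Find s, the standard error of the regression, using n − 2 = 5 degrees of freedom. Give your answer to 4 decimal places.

s = 1.6000

x=4: ŷ = 11 + 3.1·4 = 23.4; r = 23.9 − 23.4 = 0.5
x=5: ŷ = 11 + 3.1·5 = 26.5; r = 24.3 − 26.5 = -2.2
x=6: ŷ = 11 + 3.1·6 = 29.6; r = 31.1 − 29.6 = 1.5
x=7: ŷ = 11 + 3.1·7 = 32.7; r = 34.2 − 32.7 = 1.5
x=8: ŷ = 11 + 3.1·8 = 35.8; r = 34.2 − 35.8 = -1.6
x=9: ŷ = 11 + 3.1·9 = 38.9; r = 39.6 − 38.9 = 0.7
x=10: ŷ = 11 + 3.1·10 = 42; r = 41.6 − 42 = -0.4
SSE = 0.25 + 4.84 + 2.25 + 2.25 + 2.56 + 0.49 + 0.16 = 12.8
s = √(12.8/5) = √2.56 ≈ 1.6000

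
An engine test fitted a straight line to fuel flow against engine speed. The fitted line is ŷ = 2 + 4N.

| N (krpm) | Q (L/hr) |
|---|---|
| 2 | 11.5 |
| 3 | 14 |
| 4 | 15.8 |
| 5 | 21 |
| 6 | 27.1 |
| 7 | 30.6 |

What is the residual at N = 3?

r = 0

ŷ = 2 + 4·3 = 14
r = 14 − 14 = 0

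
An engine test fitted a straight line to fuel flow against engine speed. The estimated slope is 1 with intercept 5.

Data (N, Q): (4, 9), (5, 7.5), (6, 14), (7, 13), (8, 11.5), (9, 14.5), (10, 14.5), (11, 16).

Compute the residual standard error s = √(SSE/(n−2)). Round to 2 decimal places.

s = 1.78

N=4: ŷ = 5 + 4 = 9; e = 9 − 9 = 0
N=5: ŷ = 5 + 5 = 10; e = 7.5 − 10 = -2.5
N=6: ŷ = 5 + 6 = 11; e = 14 − 11 = 3
N=7: ŷ = 5 + 7 = 12; e = 13 − 12 = 1
N=8: ŷ = 5 + 8 = 13; e = 11.5 − 13 = -1.5
N=9: ŷ = 5 + 9 = 14; e = 14.5 − 14 = 0.5
N=10: ŷ = 5 + 10 = 15; e = 14.5 − 15 = -0.5
N=11: ŷ = 5 + 11 = 16; e = 16 − 16 = 0
SSE = 0 + 6.25 + 9 + 1 + 2.25 + 0.25 + 0.25 + 0 = 19
s = √(19/6) = √3.16667 ≈ 1.78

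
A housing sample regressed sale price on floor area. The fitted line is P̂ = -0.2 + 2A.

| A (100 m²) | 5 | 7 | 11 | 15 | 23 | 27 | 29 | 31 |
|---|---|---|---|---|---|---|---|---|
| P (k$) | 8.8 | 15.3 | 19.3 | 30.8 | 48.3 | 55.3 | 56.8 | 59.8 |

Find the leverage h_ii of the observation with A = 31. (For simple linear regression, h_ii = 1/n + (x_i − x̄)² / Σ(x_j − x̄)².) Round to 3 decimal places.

h = 0.336

Ā = (5 + 7 + 11 + 15 + 23 + 27 + 29 + 31)/8 = 18.5
Σ(A − Ā)² = 182.25 + 132.25 + 56.25 + 12.25 + 20.25 + 72.25 + 110.25 + 156.25 = 742
h = 1/8 + (12.5)²/742 = 0.125 + 0.21058 = 0.336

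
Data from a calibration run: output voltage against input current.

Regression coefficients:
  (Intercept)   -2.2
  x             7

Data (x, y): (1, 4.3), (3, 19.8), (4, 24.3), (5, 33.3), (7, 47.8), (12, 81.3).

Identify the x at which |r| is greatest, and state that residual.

x=1: ŷ = -2.2 + 7·1 = 4.8; r = 4.3 − 4.8 = -0.5
x=3: ŷ = -2.2 + 7·3 = 18.8; r = 19.8 − 18.8 = 1
x=4: ŷ = -2.2 + 7·4 = 25.8; r = 24.3 − 25.8 = -1.5
x=5: ŷ = -2.2 + 7·5 = 32.8; r = 33.3 − 32.8 = 0.5
x=7: ŷ = -2.2 + 7·7 = 46.8; r = 47.8 − 46.8 = 1
x=12: ŷ = -2.2 + 7·12 = 81.8; r = 81.3 − 81.8 = -0.5
Largest |r| is 1.5 at x = 4, residual -1.5.

x = 4, r = -1.5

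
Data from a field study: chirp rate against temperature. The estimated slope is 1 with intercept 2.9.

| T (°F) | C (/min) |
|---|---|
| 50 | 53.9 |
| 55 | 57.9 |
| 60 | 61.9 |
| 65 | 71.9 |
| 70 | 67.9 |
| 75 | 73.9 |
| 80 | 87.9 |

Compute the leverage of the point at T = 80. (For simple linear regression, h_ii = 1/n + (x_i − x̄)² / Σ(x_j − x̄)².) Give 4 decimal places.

h = 0.4643

T̄ = (50 + 55 + 60 + 65 + 70 + 75 + 80)/7 = 65
Σ(T − T̄)² = 225 + 100 + 25 + 0 + 25 + 100 + 225 = 700
h = 1/7 + (15)²/700 = 0.142857 + 0.321429 = 0.4643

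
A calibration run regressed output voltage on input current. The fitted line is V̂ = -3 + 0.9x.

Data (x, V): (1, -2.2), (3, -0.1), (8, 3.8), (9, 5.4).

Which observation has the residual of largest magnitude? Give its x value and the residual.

x=1: V̂ = -3 + 0.9·1 = -2.1; r = -2.2 − (-2.1) = -0.1
x=3: V̂ = -3 + 0.9·3 = -0.3; r = -0.1 − (-0.3) = 0.2
x=8: V̂ = -3 + 0.9·8 = 4.2; r = 3.8 − 4.2 = -0.4
x=9: V̂ = -3 + 0.9·9 = 5.1; r = 5.4 − 5.1 = 0.3
Largest |r| is 0.4 at x = 8, residual -0.4.

x = 8, r = -0.4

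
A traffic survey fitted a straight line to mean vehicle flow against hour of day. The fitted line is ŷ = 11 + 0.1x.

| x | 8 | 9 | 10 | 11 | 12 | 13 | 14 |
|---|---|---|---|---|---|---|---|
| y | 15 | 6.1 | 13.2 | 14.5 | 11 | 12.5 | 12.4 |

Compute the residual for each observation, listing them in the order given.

x=8: ŷ = 11 + 0.1·8 = 11.8; r = 15 − 11.8 = 3.2
x=9: ŷ = 11 + 0.1·9 = 11.9; r = 6.1 − 11.9 = -5.8
x=10: ŷ = 11 + 0.1·10 = 12; r = 13.2 − 12 = 1.2
x=11: ŷ = 11 + 0.1·11 = 12.1; r = 14.5 − 12.1 = 2.4
x=12: ŷ = 11 + 0.1·12 = 12.2; r = 11 − 12.2 = -1.2
x=13: ŷ = 11 + 0.1·13 = 12.3; r = 12.5 − 12.3 = 0.2
x=14: ŷ = 11 + 0.1·14 = 12.4; r = 12.4 − 12.4 = 0

3.2, -5.8, 1.2, 2.4, -1.2, 0.2, 0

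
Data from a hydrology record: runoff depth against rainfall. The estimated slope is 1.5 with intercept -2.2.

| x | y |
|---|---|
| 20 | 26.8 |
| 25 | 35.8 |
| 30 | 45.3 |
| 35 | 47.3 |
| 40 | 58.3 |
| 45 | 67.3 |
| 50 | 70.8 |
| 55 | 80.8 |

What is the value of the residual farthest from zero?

e = -3

x=20: ŷ = -2.2 + 1.5·20 = 27.8; e = 26.8 − 27.8 = -1
x=25: ŷ = -2.2 + 1.5·25 = 35.3; e = 35.8 − 35.3 = 0.5
x=30: ŷ = -2.2 + 1.5·30 = 42.8; e = 45.3 − 42.8 = 2.5
x=35: ŷ = -2.2 + 1.5·35 = 50.3; e = 47.3 − 50.3 = -3
x=40: ŷ = -2.2 + 1.5·40 = 57.8; e = 58.3 − 57.8 = 0.5
x=45: ŷ = -2.2 + 1.5·45 = 65.3; e = 67.3 − 65.3 = 2
x=50: ŷ = -2.2 + 1.5·50 = 72.8; e = 70.8 − 72.8 = -2
x=55: ŷ = -2.2 + 1.5·55 = 80.3; e = 80.8 − 80.3 = 0.5
Largest |e| is 3 at x = 35, residual -3.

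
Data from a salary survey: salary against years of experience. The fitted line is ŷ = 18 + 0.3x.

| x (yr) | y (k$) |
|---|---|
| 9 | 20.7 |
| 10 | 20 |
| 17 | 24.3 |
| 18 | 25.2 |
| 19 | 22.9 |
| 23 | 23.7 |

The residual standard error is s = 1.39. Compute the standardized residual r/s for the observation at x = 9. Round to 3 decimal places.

ŷ = 18 + 0.3·9 = 20.7
r = 20.7 − 20.7 = 0
r/s = 0 / 1.39 = 0.000

0.000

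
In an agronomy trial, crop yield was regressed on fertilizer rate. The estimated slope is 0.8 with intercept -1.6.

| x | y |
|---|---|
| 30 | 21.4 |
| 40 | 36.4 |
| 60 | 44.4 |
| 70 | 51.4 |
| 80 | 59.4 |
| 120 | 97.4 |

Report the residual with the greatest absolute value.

x=30: ŷ = -1.6 + 0.8·30 = 22.4; r = 21.4 − 22.4 = -1
x=40: ŷ = -1.6 + 0.8·40 = 30.4; r = 36.4 − 30.4 = 6
x=60: ŷ = -1.6 + 0.8·60 = 46.4; r = 44.4 − 46.4 = -2
x=70: ŷ = -1.6 + 0.8·70 = 54.4; r = 51.4 − 54.4 = -3
x=80: ŷ = -1.6 + 0.8·80 = 62.4; r = 59.4 − 62.4 = -3
x=120: ŷ = -1.6 + 0.8·120 = 94.4; r = 97.4 − 94.4 = 3
Largest |r| is 6 at x = 40, residual 6.

r = 6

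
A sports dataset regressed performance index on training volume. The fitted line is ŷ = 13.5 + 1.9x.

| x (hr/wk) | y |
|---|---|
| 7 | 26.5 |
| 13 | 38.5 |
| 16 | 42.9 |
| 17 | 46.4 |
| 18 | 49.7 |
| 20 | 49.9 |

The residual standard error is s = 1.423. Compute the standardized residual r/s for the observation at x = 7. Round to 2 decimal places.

-0.21

ŷ = 13.5 + 1.9·7 = 26.8
r = 26.5 − 26.8 = -0.3
r/s = -0.3 / 1.423 = -0.21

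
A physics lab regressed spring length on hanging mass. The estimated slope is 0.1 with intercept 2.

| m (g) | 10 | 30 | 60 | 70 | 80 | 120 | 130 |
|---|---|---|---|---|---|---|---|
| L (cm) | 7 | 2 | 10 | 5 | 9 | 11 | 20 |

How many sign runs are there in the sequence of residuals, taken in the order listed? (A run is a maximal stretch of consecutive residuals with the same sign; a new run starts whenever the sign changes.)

m=10: ŷ = 2 + 0.1·10 = 3; e = 7 − 3 = 4
m=30: ŷ = 2 + 0.1·30 = 5; e = 2 − 5 = -3
m=60: ŷ = 2 + 0.1·60 = 8; e = 10 − 8 = 2
m=70: ŷ = 2 + 0.1·70 = 9; e = 5 − 9 = -4
m=80: ŷ = 2 + 0.1·80 = 10; e = 9 − 10 = -1
m=120: ŷ = 2 + 0.1·120 = 14; e = 11 − 14 = -3
m=130: ŷ = 2 + 0.1·130 = 15; e = 20 − 15 = 5
Signs: + − + − − − +
Runs: +×1, −×1, +×1, −×3, +×1 → 5

5 runs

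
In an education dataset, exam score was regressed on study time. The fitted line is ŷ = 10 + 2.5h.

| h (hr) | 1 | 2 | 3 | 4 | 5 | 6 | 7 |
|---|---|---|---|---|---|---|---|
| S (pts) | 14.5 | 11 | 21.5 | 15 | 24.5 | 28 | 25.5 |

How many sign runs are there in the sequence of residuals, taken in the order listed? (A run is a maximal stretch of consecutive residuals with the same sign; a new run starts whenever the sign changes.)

6 runs

h=1: ŷ = 10 + 2.5·1 = 12.5; e = 14.5 − 12.5 = 2
h=2: ŷ = 10 + 2.5·2 = 15; e = 11 − 15 = -4
h=3: ŷ = 10 + 2.5·3 = 17.5; e = 21.5 − 17.5 = 4
h=4: ŷ = 10 + 2.5·4 = 20; e = 15 − 20 = -5
h=5: ŷ = 10 + 2.5·5 = 22.5; e = 24.5 − 22.5 = 2
h=6: ŷ = 10 + 2.5·6 = 25; e = 28 − 25 = 3
h=7: ŷ = 10 + 2.5·7 = 27.5; e = 25.5 − 27.5 = -2
Signs: + − + − + + −
Runs: +×1, −×1, +×1, −×1, +×2, −×1 → 6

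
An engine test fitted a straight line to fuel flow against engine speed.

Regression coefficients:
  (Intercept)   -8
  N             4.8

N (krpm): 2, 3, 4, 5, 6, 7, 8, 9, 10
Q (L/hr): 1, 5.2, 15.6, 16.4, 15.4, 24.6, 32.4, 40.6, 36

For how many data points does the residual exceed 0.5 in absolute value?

N=2: Q̂ = -8 + 4.8·2 = 1.6; r = 1 − 1.6 = -0.6
N=3: Q̂ = -8 + 4.8·3 = 6.4; r = 5.2 − 6.4 = -1.2
N=4: Q̂ = -8 + 4.8·4 = 11.2; r = 15.6 − 11.2 = 4.4
N=5: Q̂ = -8 + 4.8·5 = 16; r = 16.4 − 16 = 0.4
N=6: Q̂ = -8 + 4.8·6 = 20.8; r = 15.4 − 20.8 = -5.4
N=7: Q̂ = -8 + 4.8·7 = 25.6; r = 24.6 − 25.6 = -1
N=8: Q̂ = -8 + 4.8·8 = 30.4; r = 32.4 − 30.4 = 2
N=9: Q̂ = -8 + 4.8·9 = 35.2; r = 40.6 − 35.2 = 5.4
N=10: Q̂ = -8 + 4.8·10 = 40; r = 36 − 40 = -4
|r| > 0.5: N=2 (|r|=0.6), N=3 (|r|=1.2), N=4 (|r|=4.4), N=6 (|r|=5.4), N=7 (|r|=1), N=8 (|r|=2), N=9 (|r|=5.4), N=10 (|r|=4) → 8

8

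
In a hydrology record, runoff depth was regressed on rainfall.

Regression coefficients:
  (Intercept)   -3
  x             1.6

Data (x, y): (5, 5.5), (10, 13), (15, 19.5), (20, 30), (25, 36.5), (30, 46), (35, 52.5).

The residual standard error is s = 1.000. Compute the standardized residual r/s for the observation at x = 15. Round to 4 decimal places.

-1.5000

ŷ = -3 + 1.6·15 = 21
r = 19.5 − 21 = -1.5
r/s = -1.5 / 1.000 = -1.5000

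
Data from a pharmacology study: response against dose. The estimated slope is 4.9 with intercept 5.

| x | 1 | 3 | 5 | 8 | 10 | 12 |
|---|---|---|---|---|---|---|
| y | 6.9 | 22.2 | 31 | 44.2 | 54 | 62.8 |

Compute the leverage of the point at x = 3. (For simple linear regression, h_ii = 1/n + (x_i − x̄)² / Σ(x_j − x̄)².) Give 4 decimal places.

h = 0.3035

x̄ = (1 + 3 + 5 + 8 + 10 + 12)/6 = 6.5
Σ(x − x̄)² = 30.25 + 12.25 + 2.25 + 2.25 + 12.25 + 30.25 = 89.5
h = 1/6 + (-3.5)²/89.5 = 0.166667 + 0.136872 = 0.3035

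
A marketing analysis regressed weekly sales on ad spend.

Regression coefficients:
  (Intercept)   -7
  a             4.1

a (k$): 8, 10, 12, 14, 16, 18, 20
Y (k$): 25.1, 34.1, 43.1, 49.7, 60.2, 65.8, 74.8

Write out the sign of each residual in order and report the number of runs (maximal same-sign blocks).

5 runs

a=8: ŷ = -7 + 4.1·8 = 25.8; e = 25.1 − 25.8 = -0.7
a=10: ŷ = -7 + 4.1·10 = 34; e = 34.1 − 34 = 0.1
a=12: ŷ = -7 + 4.1·12 = 42.2; e = 43.1 − 42.2 = 0.9
a=14: ŷ = -7 + 4.1·14 = 50.4; e = 49.7 − 50.4 = -0.7
a=16: ŷ = -7 + 4.1·16 = 58.6; e = 60.2 − 58.6 = 1.6
a=18: ŷ = -7 + 4.1·18 = 66.8; e = 65.8 − 66.8 = -1
a=20: ŷ = -7 + 4.1·20 = 75; e = 74.8 − 75 = -0.2
Signs: − + + − + − −
Runs: −×1, +×2, −×1, +×1, −×2 → 5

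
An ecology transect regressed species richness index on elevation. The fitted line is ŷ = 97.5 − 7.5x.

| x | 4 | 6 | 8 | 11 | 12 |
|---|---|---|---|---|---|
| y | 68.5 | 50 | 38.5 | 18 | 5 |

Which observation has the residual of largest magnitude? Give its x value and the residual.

x=4: ŷ = 97.5 − 7.5·4 = 67.5; e = 68.5 − 67.5 = 1
x=6: ŷ = 97.5 − 7.5·6 = 52.5; e = 50 − 52.5 = -2.5
x=8: ŷ = 97.5 − 7.5·8 = 37.5; e = 38.5 − 37.5 = 1
x=11: ŷ = 97.5 − 7.5·11 = 15; e = 18 − 15 = 3
x=12: ŷ = 97.5 − 7.5·12 = 7.5; e = 5 − 7.5 = -2.5
Largest |e| is 3 at x = 11, residual 3.

x = 11, e = 3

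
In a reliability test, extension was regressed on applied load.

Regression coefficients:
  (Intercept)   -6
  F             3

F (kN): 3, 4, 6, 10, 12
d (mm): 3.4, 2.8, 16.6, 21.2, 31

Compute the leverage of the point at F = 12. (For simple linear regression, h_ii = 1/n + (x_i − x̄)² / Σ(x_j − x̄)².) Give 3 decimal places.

F̄ = (3 + 4 + 6 + 10 + 12)/5 = 7
Σ(F − F̄)² = 16 + 9 + 1 + 9 + 25 = 60
h = 1/5 + (5)²/60 = 0.2 + 0.416667 = 0.617

h = 0.617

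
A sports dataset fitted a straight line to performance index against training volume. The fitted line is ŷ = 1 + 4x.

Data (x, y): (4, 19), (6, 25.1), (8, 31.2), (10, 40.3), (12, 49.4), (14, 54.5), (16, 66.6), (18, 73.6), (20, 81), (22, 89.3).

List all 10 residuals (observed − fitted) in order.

x=4: ŷ = 1 + 4·4 = 17; r = 19 − 17 = 2
x=6: ŷ = 1 + 4·6 = 25; r = 25.1 − 25 = 0.1
x=8: ŷ = 1 + 4·8 = 33; r = 31.2 − 33 = -1.8
x=10: ŷ = 1 + 4·10 = 41; r = 40.3 − 41 = -0.7
x=12: ŷ = 1 + 4·12 = 49; r = 49.4 − 49 = 0.4
x=14: ŷ = 1 + 4·14 = 57; r = 54.5 − 57 = -2.5
x=16: ŷ = 1 + 4·16 = 65; r = 66.6 − 65 = 1.6
x=18: ŷ = 1 + 4·18 = 73; r = 73.6 − 73 = 0.6
x=20: ŷ = 1 + 4·20 = 81; r = 81 − 81 = 0
x=22: ŷ = 1 + 4·22 = 89; r = 89.3 − 89 = 0.3

2, 0.1, -1.8, -0.7, 0.4, -2.5, 1.6, 0.6, 0, 0.3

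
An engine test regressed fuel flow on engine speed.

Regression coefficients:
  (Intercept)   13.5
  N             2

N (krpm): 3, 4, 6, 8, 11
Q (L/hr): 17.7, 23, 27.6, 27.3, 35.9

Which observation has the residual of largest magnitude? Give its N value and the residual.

N = 8, r = -2.2

N=3: ŷ = 13.5 + 2·3 = 19.5; r = 17.7 − 19.5 = -1.8
N=4: ŷ = 13.5 + 2·4 = 21.5; r = 23 − 21.5 = 1.5
N=6: ŷ = 13.5 + 2·6 = 25.5; r = 27.6 − 25.5 = 2.1
N=8: ŷ = 13.5 + 2·8 = 29.5; r = 27.3 − 29.5 = -2.2
N=11: ŷ = 13.5 + 2·11 = 35.5; r = 35.9 − 35.5 = 0.4
Largest |r| is 2.2 at N = 8, residual -2.2.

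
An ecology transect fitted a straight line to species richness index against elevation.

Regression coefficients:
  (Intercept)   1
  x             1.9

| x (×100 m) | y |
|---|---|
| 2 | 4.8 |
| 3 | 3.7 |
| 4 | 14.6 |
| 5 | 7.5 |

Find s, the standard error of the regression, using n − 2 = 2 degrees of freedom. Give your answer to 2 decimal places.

s = 5.20

x=2: ŷ = 1 + 1.9·2 = 4.8; r = 4.8 − 4.8 = 0
x=3: ŷ = 1 + 1.9·3 = 6.7; r = 3.7 − 6.7 = -3
x=4: ŷ = 1 + 1.9·4 = 8.6; r = 14.6 − 8.6 = 6
x=5: ŷ = 1 + 1.9·5 = 10.5; r = 7.5 − 10.5 = -3
SSE = 0 + 9 + 36 + 9 = 54
s = √(54/2) = √27 ≈ 5.20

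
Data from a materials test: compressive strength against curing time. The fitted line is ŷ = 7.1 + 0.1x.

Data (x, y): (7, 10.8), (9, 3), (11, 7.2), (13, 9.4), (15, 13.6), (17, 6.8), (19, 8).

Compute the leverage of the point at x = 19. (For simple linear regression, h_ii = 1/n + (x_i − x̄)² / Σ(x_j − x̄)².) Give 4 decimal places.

h = 0.4643

x̄ = (7 + 9 + 11 + 13 + 15 + 17 + 19)/7 = 13
Σ(x − x̄)² = 36 + 16 + 4 + 0 + 4 + 16 + 36 = 112
h = 1/7 + (6)²/112 = 0.142857 + 0.321429 = 0.4643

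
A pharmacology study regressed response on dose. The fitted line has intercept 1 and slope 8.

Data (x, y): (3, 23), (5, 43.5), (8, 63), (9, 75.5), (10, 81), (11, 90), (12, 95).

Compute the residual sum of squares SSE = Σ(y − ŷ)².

SSE = 25.5

x=3: ŷ = 1 + 8·3 = 25; r = 23 − 25 = -2
x=5: ŷ = 1 + 8·5 = 41; r = 43.5 − 41 = 2.5
x=8: ŷ = 1 + 8·8 = 65; r = 63 − 65 = -2
x=9: ŷ = 1 + 8·9 = 73; r = 75.5 − 73 = 2.5
x=10: ŷ = 1 + 8·10 = 81; r = 81 − 81 = 0
x=11: ŷ = 1 + 8·11 = 89; r = 90 − 89 = 1
x=12: ŷ = 1 + 8·12 = 97; r = 95 − 97 = -2
SSE = 4 + 6.25 + 4 + 6.25 + 0 + 1 + 4 = 25.5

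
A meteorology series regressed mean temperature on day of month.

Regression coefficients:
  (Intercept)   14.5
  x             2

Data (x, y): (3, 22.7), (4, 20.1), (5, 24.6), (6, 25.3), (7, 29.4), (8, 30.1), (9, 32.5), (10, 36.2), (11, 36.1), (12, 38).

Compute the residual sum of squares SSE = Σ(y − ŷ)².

SSE = 16.32

x=3: ŷ = 14.5 + 2·3 = 20.5; e = 22.7 − 20.5 = 2.2
x=4: ŷ = 14.5 + 2·4 = 22.5; e = 20.1 − 22.5 = -2.4
x=5: ŷ = 14.5 + 2·5 = 24.5; e = 24.6 − 24.5 = 0.1
x=6: ŷ = 14.5 + 2·6 = 26.5; e = 25.3 − 26.5 = -1.2
x=7: ŷ = 14.5 + 2·7 = 28.5; e = 29.4 − 28.5 = 0.9
x=8: ŷ = 14.5 + 2·8 = 30.5; e = 30.1 − 30.5 = -0.4
x=9: ŷ = 14.5 + 2·9 = 32.5; e = 32.5 − 32.5 = 0
x=10: ŷ = 14.5 + 2·10 = 34.5; e = 36.2 − 34.5 = 1.7
x=11: ŷ = 14.5 + 2·11 = 36.5; e = 36.1 − 36.5 = -0.4
x=12: ŷ = 14.5 + 2·12 = 38.5; e = 38 − 38.5 = -0.5
SSE = 4.84 + 5.76 + 0.01 + 1.44 + 0.81 + 0.16 + 0 + 2.89 + 0.16 + 0.25 = 16.32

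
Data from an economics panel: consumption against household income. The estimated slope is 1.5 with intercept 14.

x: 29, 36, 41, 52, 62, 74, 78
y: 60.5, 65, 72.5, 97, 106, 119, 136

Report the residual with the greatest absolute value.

e = -6

x=29: ŷ = 14 + 1.5·29 = 57.5; e = 60.5 − 57.5 = 3
x=36: ŷ = 14 + 1.5·36 = 68; e = 65 − 68 = -3
x=41: ŷ = 14 + 1.5·41 = 75.5; e = 72.5 − 75.5 = -3
x=52: ŷ = 14 + 1.5·52 = 92; e = 97 − 92 = 5
x=62: ŷ = 14 + 1.5·62 = 107; e = 106 − 107 = -1
x=74: ŷ = 14 + 1.5·74 = 125; e = 119 − 125 = -6
x=78: ŷ = 14 + 1.5·78 = 131; e = 136 − 131 = 5
Largest |e| is 6 at x = 74, residual -6.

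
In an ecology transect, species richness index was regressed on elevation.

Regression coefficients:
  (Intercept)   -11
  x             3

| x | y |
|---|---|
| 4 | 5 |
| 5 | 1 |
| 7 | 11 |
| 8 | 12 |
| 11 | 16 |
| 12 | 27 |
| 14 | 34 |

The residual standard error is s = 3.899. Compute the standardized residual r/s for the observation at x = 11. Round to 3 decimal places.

-1.539

ŷ = -11 + 3·11 = 22
r = 16 − 22 = -6
r/s = -6 / 3.899 = -1.539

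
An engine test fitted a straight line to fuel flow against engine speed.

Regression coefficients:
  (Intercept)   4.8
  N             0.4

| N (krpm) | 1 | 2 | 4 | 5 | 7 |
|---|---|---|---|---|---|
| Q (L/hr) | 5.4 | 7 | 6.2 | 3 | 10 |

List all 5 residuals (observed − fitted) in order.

N=1: ŷ = 4.8 + 0.4·1 = 5.2; r = 5.4 − 5.2 = 0.2
N=2: ŷ = 4.8 + 0.4·2 = 5.6; r = 7 − 5.6 = 1.4
N=4: ŷ = 4.8 + 0.4·4 = 6.4; r = 6.2 − 6.4 = -0.2
N=5: ŷ = 4.8 + 0.4·5 = 6.8; r = 3 − 6.8 = -3.8
N=7: ŷ = 4.8 + 0.4·7 = 7.6; r = 10 − 7.6 = 2.4

0.2, 1.4, -0.2, -3.8, 2.4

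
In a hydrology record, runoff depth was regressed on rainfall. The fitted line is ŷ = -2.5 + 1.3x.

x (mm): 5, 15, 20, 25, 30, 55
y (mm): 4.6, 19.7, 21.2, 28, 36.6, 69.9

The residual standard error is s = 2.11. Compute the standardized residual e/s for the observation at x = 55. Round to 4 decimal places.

0.4265

ŷ = -2.5 + 1.3·55 = 69
e = 69.9 − 69 = 0.9
e/s = 0.9 / 2.11 = 0.4265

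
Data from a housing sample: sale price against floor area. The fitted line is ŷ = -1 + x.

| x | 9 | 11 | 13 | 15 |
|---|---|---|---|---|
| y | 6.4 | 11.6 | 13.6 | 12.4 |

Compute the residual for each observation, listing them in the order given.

x=9: ŷ = -1 + 9 = 8; r = 6.4 − 8 = -1.6
x=11: ŷ = -1 + 11 = 10; r = 11.6 − 10 = 1.6
x=13: ŷ = -1 + 13 = 12; r = 13.6 − 12 = 1.6
x=15: ŷ = -1 + 15 = 14; r = 12.4 − 14 = -1.6

-1.6, 1.6, 1.6, -1.6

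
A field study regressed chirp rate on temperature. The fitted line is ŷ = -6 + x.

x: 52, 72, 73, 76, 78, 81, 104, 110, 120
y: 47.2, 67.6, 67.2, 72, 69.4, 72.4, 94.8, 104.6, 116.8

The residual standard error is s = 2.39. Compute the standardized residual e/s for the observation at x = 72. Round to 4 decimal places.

ŷ = -6 + 72 = 66
e = 67.6 − 66 = 1.6
e/s = 1.6 / 2.39 = 0.6695

0.6695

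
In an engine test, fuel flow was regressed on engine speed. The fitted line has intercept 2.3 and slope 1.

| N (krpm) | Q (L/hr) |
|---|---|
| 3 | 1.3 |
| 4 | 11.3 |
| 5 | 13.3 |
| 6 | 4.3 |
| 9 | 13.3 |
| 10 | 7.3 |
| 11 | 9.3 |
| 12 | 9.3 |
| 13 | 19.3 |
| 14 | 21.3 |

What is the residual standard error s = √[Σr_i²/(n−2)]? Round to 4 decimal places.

s = 5.0498

N=3: Q̂ = 2.3 + 3 = 5.3; r = 1.3 − 5.3 = -4
N=4: Q̂ = 2.3 + 4 = 6.3; r = 11.3 − 6.3 = 5
N=5: Q̂ = 2.3 + 5 = 7.3; r = 13.3 − 7.3 = 6
N=6: Q̂ = 2.3 + 6 = 8.3; r = 4.3 − 8.3 = -4
N=9: Q̂ = 2.3 + 9 = 11.3; r = 13.3 − 11.3 = 2
N=10: Q̂ = 2.3 + 10 = 12.3; r = 7.3 − 12.3 = -5
N=11: Q̂ = 2.3 + 11 = 13.3; r = 9.3 − 13.3 = -4
N=12: Q̂ = 2.3 + 12 = 14.3; r = 9.3 − 14.3 = -5
N=13: Q̂ = 2.3 + 13 = 15.3; r = 19.3 − 15.3 = 4
N=14: Q̂ = 2.3 + 14 = 16.3; r = 21.3 − 16.3 = 5
SSE = 16 + 25 + 36 + 16 + 4 + 25 + 16 + 25 + 16 + 25 = 204
s = √(204/8) = √25.5 ≈ 5.0498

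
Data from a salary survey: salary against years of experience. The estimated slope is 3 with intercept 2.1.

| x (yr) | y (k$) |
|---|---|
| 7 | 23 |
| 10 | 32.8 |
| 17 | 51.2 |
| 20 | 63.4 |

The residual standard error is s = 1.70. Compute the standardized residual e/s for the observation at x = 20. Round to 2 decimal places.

0.76

ŷ = 2.1 + 3·20 = 62.1
e = 63.4 − 62.1 = 1.3
e/s = 1.3 / 1.70 = 0.76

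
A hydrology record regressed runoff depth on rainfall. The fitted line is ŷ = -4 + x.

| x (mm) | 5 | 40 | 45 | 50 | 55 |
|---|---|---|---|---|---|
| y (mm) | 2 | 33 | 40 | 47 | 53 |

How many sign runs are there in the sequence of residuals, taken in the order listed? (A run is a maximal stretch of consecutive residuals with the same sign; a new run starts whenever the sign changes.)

3 runs

x=5: ŷ = -4 + 5 = 1; r = 2 − 1 = 1
x=40: ŷ = -4 + 40 = 36; r = 33 − 36 = -3
x=45: ŷ = -4 + 45 = 41; r = 40 − 41 = -1
x=50: ŷ = -4 + 50 = 46; r = 47 − 46 = 1
x=55: ŷ = -4 + 55 = 51; r = 53 − 51 = 2
Signs: + − − + +
Runs: +×1, −×2, +×2 → 3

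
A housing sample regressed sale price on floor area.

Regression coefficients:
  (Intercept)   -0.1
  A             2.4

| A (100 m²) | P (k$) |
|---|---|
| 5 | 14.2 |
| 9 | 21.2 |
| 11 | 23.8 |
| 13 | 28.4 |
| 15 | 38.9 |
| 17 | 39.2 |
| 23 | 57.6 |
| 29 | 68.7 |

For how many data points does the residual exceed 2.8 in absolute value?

A=5: P̂ = -0.1 + 2.4·5 = 11.9; r = 14.2 − 11.9 = 2.3
A=9: P̂ = -0.1 + 2.4·9 = 21.5; r = 21.2 − 21.5 = -0.3
A=11: P̂ = -0.1 + 2.4·11 = 26.3; r = 23.8 − 26.3 = -2.5
A=13: P̂ = -0.1 + 2.4·13 = 31.1; r = 28.4 − 31.1 = -2.7
A=15: P̂ = -0.1 + 2.4·15 = 35.9; r = 38.9 − 35.9 = 3
A=17: P̂ = -0.1 + 2.4·17 = 40.7; r = 39.2 − 40.7 = -1.5
A=23: P̂ = -0.1 + 2.4·23 = 55.1; r = 57.6 − 55.1 = 2.5
A=29: P̂ = -0.1 + 2.4·29 = 69.5; r = 68.7 − 69.5 = -0.8
|r| > 2.8: A=15 (|r|=3) → 1

1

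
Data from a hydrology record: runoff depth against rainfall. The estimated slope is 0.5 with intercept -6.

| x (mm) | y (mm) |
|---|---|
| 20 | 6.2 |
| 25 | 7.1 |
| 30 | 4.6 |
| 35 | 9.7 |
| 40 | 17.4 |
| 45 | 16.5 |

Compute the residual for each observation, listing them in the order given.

2.2, 0.6, -4.4, -1.8, 3.4, 0

x=20: ŷ = -6 + 0.5·20 = 4; r = 6.2 − 4 = 2.2
x=25: ŷ = -6 + 0.5·25 = 6.5; r = 7.1 − 6.5 = 0.6
x=30: ŷ = -6 + 0.5·30 = 9; r = 4.6 − 9 = -4.4
x=35: ŷ = -6 + 0.5·35 = 11.5; r = 9.7 − 11.5 = -1.8
x=40: ŷ = -6 + 0.5·40 = 14; r = 17.4 − 14 = 3.4
x=45: ŷ = -6 + 0.5·45 = 16.5; r = 16.5 − 16.5 = 0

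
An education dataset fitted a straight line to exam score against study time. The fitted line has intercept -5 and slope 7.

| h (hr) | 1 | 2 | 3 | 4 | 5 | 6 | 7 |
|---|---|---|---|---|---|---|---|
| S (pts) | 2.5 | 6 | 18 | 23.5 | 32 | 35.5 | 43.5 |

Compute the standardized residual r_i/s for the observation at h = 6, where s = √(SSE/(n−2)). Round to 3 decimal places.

h=1: Ŝ = -5 + 7·1 = 2; r = 2.5 − 2 = 0.5
h=2: Ŝ = -5 + 7·2 = 9; r = 6 − 9 = -3
h=3: Ŝ = -5 + 7·3 = 16; r = 18 − 16 = 2
h=4: Ŝ = -5 + 7·4 = 23; r = 23.5 − 23 = 0.5
h=5: Ŝ = -5 + 7·5 = 30; r = 32 − 30 = 2
h=6: Ŝ = -5 + 7·6 = 37; r = 35.5 − 37 = -1.5
h=7: Ŝ = -5 + 7·7 = 44; r = 43.5 − 44 = -0.5
SSE = 0.25 + 9 + 4 + 0.25 + 4 + 2.25 + 0.25 = 20
s = √(20/5) = 2
r/s = -1.5 / 2 = -0.750

-0.750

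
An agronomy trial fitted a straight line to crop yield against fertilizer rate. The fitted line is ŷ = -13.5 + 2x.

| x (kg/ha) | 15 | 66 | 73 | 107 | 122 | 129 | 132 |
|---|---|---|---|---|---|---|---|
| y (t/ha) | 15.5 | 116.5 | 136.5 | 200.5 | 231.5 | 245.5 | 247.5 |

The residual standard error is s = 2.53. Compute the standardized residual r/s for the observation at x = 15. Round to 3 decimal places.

ŷ = -13.5 + 2·15 = 16.5
r = 15.5 − 16.5 = -1
r/s = -1 / 2.53 = -0.395

-0.395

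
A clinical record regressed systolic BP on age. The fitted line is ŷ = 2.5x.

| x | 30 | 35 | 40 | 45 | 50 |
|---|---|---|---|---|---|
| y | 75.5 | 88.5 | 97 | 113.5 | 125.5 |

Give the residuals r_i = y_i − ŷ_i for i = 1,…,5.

x=30: ŷ = 2.5·30 = 75; r = 75.5 − 75 = 0.5
x=35: ŷ = 2.5·35 = 87.5; r = 88.5 − 87.5 = 1
x=40: ŷ = 2.5·40 = 100; r = 97 − 100 = -3
x=45: ŷ = 2.5·45 = 112.5; r = 113.5 − 112.5 = 1
x=50: ŷ = 2.5·50 = 125; r = 125.5 − 125 = 0.5

0.5, 1, -3, 1, 0.5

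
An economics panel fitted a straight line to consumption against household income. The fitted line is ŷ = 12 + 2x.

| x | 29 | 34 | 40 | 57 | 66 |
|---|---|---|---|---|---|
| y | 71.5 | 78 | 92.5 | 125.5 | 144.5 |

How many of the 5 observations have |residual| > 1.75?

x=29: ŷ = 12 + 2·29 = 70; r = 71.5 − 70 = 1.5
x=34: ŷ = 12 + 2·34 = 80; r = 78 − 80 = -2
x=40: ŷ = 12 + 2·40 = 92; r = 92.5 − 92 = 0.5
x=57: ŷ = 12 + 2·57 = 126; r = 125.5 − 126 = -0.5
x=66: ŷ = 12 + 2·66 = 144; r = 144.5 − 144 = 0.5
|r| > 1.75: x=34 (|r|=2) → 1

1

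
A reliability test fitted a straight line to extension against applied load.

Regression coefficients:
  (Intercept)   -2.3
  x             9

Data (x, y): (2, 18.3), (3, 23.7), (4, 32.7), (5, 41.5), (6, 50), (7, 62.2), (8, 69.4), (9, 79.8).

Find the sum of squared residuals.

SSE = 16.64

x=2: ŷ = -2.3 + 9·2 = 15.7; r = 18.3 − 15.7 = 2.6
x=3: ŷ = -2.3 + 9·3 = 24.7; r = 23.7 − 24.7 = -1
x=4: ŷ = -2.3 + 9·4 = 33.7; r = 32.7 − 33.7 = -1
x=5: ŷ = -2.3 + 9·5 = 42.7; r = 41.5 − 42.7 = -1.2
x=6: ŷ = -2.3 + 9·6 = 51.7; r = 50 − 51.7 = -1.7
x=7: ŷ = -2.3 + 9·7 = 60.7; r = 62.2 − 60.7 = 1.5
x=8: ŷ = -2.3 + 9·8 = 69.7; r = 69.4 − 69.7 = -0.3
x=9: ŷ = -2.3 + 9·9 = 78.7; r = 79.8 − 78.7 = 1.1
SSE = 6.76 + 1 + 1 + 1.44 + 2.89 + 2.25 + 0.09 + 1.21 = 16.64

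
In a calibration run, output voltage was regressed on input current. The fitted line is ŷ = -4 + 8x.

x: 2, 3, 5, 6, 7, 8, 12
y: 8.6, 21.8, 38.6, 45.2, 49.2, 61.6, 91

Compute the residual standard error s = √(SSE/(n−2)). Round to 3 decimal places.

s = 2.623

x=2: ŷ = -4 + 8·2 = 12; e = 8.6 − 12 = -3.4
x=3: ŷ = -4 + 8·3 = 20; e = 21.8 − 20 = 1.8
x=5: ŷ = -4 + 8·5 = 36; e = 38.6 − 36 = 2.6
x=6: ŷ = -4 + 8·6 = 44; e = 45.2 − 44 = 1.2
x=7: ŷ = -4 + 8·7 = 52; e = 49.2 − 52 = -2.8
x=8: ŷ = -4 + 8·8 = 60; e = 61.6 − 60 = 1.6
x=12: ŷ = -4 + 8·12 = 92; e = 91 − 92 = -1
SSE = 11.56 + 3.24 + 6.76 + 1.44 + 7.84 + 2.56 + 1 = 34.4
s = √(34.4/5) = √6.88 ≈ 2.623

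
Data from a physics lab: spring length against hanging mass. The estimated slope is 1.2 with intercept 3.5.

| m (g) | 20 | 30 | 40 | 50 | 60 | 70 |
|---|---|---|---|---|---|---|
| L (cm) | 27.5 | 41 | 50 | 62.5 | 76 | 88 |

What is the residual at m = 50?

ŷ = 3.5 + 1.2·50 = 63.5
e = 62.5 − 63.5 = -1

e = -1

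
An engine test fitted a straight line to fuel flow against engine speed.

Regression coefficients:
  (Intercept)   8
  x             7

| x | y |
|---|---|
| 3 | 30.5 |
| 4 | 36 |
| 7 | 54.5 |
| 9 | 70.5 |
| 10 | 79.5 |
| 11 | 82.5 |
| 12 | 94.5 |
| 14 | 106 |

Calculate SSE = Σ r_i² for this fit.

SSE = 23.5

x=3: ŷ = 8 + 7·3 = 29; r = 30.5 − 29 = 1.5
x=4: ŷ = 8 + 7·4 = 36; r = 36 − 36 = 0
x=7: ŷ = 8 + 7·7 = 57; r = 54.5 − 57 = -2.5
x=9: ŷ = 8 + 7·9 = 71; r = 70.5 − 71 = -0.5
x=10: ŷ = 8 + 7·10 = 78; r = 79.5 − 78 = 1.5
x=11: ŷ = 8 + 7·11 = 85; r = 82.5 − 85 = -2.5
x=12: ŷ = 8 + 7·12 = 92; r = 94.5 − 92 = 2.5
x=14: ŷ = 8 + 7·14 = 106; r = 106 − 106 = 0
SSE = 2.25 + 0 + 6.25 + 0.25 + 2.25 + 6.25 + 6.25 + 0 = 23.5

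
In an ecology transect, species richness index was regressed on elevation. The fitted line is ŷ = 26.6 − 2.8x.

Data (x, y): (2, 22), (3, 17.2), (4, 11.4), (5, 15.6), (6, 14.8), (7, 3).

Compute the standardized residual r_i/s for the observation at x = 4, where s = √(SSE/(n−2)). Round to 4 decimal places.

-0.9701

x=2: ŷ = 26.6 − 2.8·2 = 21; r = 22 − 21 = 1
x=3: ŷ = 26.6 − 2.8·3 = 18.2; r = 17.2 − 18.2 = -1
x=4: ŷ = 26.6 − 2.8·4 = 15.4; r = 11.4 − 15.4 = -4
x=5: ŷ = 26.6 − 2.8·5 = 12.6; r = 15.6 − 12.6 = 3
x=6: ŷ = 26.6 − 2.8·6 = 9.8; r = 14.8 − 9.8 = 5
x=7: ŷ = 26.6 − 2.8·7 = 7; r = 3 − 7 = -4
SSE = 1 + 1 + 16 + 9 + 25 + 16 = 68
s = √(68/4) = 4.12311
r/s = -4 / 4.12311 = -0.9701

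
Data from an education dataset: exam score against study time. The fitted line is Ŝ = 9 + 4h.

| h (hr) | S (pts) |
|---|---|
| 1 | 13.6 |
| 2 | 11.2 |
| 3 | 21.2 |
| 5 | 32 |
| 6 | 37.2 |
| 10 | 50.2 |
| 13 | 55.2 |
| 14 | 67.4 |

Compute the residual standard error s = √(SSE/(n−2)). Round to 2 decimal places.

h=1: Ŝ = 9 + 4·1 = 13; r = 13.6 − 13 = 0.6
h=2: Ŝ = 9 + 4·2 = 17; r = 11.2 − 17 = -5.8
h=3: Ŝ = 9 + 4·3 = 21; r = 21.2 − 21 = 0.2
h=5: Ŝ = 9 + 4·5 = 29; r = 32 − 29 = 3
h=6: Ŝ = 9 + 4·6 = 33; r = 37.2 − 33 = 4.2
h=10: Ŝ = 9 + 4·10 = 49; r = 50.2 − 49 = 1.2
h=13: Ŝ = 9 + 4·13 = 61; r = 55.2 − 61 = -5.8
h=14: Ŝ = 9 + 4·14 = 65; r = 67.4 − 65 = 2.4
SSE = 0.36 + 33.64 + 0.04 + 9 + 17.64 + 1.44 + 33.64 + 5.76 = 101.52
s = √(101.52/6) = √16.92 ≈ 4.11

s = 4.11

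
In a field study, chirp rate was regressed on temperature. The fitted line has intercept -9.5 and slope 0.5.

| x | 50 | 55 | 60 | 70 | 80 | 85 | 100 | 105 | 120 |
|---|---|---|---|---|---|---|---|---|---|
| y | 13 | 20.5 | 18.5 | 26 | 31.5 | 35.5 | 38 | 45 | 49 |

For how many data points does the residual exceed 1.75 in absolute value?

x=50: ŷ = -9.5 + 0.5·50 = 15.5; r = 13 − 15.5 = -2.5
x=55: ŷ = -9.5 + 0.5·55 = 18; r = 20.5 − 18 = 2.5
x=60: ŷ = -9.5 + 0.5·60 = 20.5; r = 18.5 − 20.5 = -2
x=70: ŷ = -9.5 + 0.5·70 = 25.5; r = 26 − 25.5 = 0.5
x=80: ŷ = -9.5 + 0.5·80 = 30.5; r = 31.5 − 30.5 = 1
x=85: ŷ = -9.5 + 0.5·85 = 33; r = 35.5 − 33 = 2.5
x=100: ŷ = -9.5 + 0.5·100 = 40.5; r = 38 − 40.5 = -2.5
x=105: ŷ = -9.5 + 0.5·105 = 43; r = 45 − 43 = 2
x=120: ŷ = -9.5 + 0.5·120 = 50.5; r = 49 − 50.5 = -1.5
|r| > 1.75: x=50 (|r|=2.5), x=55 (|r|=2.5), x=60 (|r|=2), x=85 (|r|=2.5), x=100 (|r|=2.5), x=105 (|r|=2) → 6

6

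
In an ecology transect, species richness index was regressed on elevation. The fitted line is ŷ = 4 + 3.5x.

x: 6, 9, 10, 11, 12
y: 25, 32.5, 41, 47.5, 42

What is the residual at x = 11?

ŷ = 4 + 3.5·11 = 42.5
r = 47.5 − 42.5 = 5

r = 5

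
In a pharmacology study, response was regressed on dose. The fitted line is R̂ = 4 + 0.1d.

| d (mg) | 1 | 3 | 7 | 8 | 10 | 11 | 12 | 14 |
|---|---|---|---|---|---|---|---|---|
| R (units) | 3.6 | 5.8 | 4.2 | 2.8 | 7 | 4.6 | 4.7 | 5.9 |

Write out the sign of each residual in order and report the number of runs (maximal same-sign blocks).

d=1: R̂ = 4 + 0.1·1 = 4.1; e = 3.6 − 4.1 = -0.5
d=3: R̂ = 4 + 0.1·3 = 4.3; e = 5.8 − 4.3 = 1.5
d=7: R̂ = 4 + 0.1·7 = 4.7; e = 4.2 − 4.7 = -0.5
d=8: R̂ = 4 + 0.1·8 = 4.8; e = 2.8 − 4.8 = -2
d=10: R̂ = 4 + 0.1·10 = 5; e = 7 − 5 = 2
d=11: R̂ = 4 + 0.1·11 = 5.1; e = 4.6 − 5.1 = -0.5
d=12: R̂ = 4 + 0.1·12 = 5.2; e = 4.7 − 5.2 = -0.5
d=14: R̂ = 4 + 0.1·14 = 5.4; e = 5.9 − 5.4 = 0.5
Signs: − + − − + − − +
Runs: −×1, +×1, −×2, +×1, −×2, +×1 → 6

6 runs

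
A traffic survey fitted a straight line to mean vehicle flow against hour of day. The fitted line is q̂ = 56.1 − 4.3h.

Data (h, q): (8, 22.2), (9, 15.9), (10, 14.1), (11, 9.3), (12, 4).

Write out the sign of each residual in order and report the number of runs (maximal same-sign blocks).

h=8: q̂ = 56.1 − 4.3·8 = 21.7; e = 22.2 − 21.7 = 0.5
h=9: q̂ = 56.1 − 4.3·9 = 17.4; e = 15.9 − 17.4 = -1.5
h=10: q̂ = 56.1 − 4.3·10 = 13.1; e = 14.1 − 13.1 = 1
h=11: q̂ = 56.1 − 4.3·11 = 8.8; e = 9.3 − 8.8 = 0.5
h=12: q̂ = 56.1 − 4.3·12 = 4.5; e = 4 − 4.5 = -0.5
Signs: + − + + −
Runs: +×1, −×1, +×2, −×1 → 4

4 runs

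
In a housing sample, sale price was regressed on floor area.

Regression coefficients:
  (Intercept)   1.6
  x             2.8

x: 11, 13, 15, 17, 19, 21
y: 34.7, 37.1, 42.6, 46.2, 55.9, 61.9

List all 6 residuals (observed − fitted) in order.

2.3, -0.9, -1, -3, 1.1, 1.5

x=11: ŷ = 1.6 + 2.8·11 = 32.4; e = 34.7 − 32.4 = 2.3
x=13: ŷ = 1.6 + 2.8·13 = 38; e = 37.1 − 38 = -0.9
x=15: ŷ = 1.6 + 2.8·15 = 43.6; e = 42.6 − 43.6 = -1
x=17: ŷ = 1.6 + 2.8·17 = 49.2; e = 46.2 − 49.2 = -3
x=19: ŷ = 1.6 + 2.8·19 = 54.8; e = 55.9 − 54.8 = 1.1
x=21: ŷ = 1.6 + 2.8·21 = 60.4; e = 61.9 − 60.4 = 1.5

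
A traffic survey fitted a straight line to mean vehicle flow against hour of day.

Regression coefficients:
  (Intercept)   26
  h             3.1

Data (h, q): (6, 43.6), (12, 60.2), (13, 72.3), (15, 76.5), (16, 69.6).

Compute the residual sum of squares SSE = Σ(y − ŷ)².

SSE = 98

h=6: ŷ = 26 + 3.1·6 = 44.6; e = 43.6 − 44.6 = -1
h=12: ŷ = 26 + 3.1·12 = 63.2; e = 60.2 − 63.2 = -3
h=13: ŷ = 26 + 3.1·13 = 66.3; e = 72.3 − 66.3 = 6
h=15: ŷ = 26 + 3.1·15 = 72.5; e = 76.5 − 72.5 = 4
h=16: ŷ = 26 + 3.1·16 = 75.6; e = 69.6 − 75.6 = -6
SSE = 1 + 9 + 36 + 16 + 36 = 98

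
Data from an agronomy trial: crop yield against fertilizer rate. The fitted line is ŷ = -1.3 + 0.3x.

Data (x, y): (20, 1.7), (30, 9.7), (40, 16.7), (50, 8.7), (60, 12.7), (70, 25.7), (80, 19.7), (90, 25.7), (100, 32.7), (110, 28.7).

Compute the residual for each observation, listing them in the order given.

x=20: ŷ = -1.3 + 0.3·20 = 4.7; e = 1.7 − 4.7 = -3
x=30: ŷ = -1.3 + 0.3·30 = 7.7; e = 9.7 − 7.7 = 2
x=40: ŷ = -1.3 + 0.3·40 = 10.7; e = 16.7 − 10.7 = 6
x=50: ŷ = -1.3 + 0.3·50 = 13.7; e = 8.7 − 13.7 = -5
x=60: ŷ = -1.3 + 0.3·60 = 16.7; e = 12.7 − 16.7 = -4
x=70: ŷ = -1.3 + 0.3·70 = 19.7; e = 25.7 − 19.7 = 6
x=80: ŷ = -1.3 + 0.3·80 = 22.7; e = 19.7 − 22.7 = -3
x=90: ŷ = -1.3 + 0.3·90 = 25.7; e = 25.7 − 25.7 = 0
x=100: ŷ = -1.3 + 0.3·100 = 28.7; e = 32.7 − 28.7 = 4
x=110: ŷ = -1.3 + 0.3·110 = 31.7; e = 28.7 − 31.7 = -3

-3, 2, 6, -5, -4, 6, -3, 0, 4, -3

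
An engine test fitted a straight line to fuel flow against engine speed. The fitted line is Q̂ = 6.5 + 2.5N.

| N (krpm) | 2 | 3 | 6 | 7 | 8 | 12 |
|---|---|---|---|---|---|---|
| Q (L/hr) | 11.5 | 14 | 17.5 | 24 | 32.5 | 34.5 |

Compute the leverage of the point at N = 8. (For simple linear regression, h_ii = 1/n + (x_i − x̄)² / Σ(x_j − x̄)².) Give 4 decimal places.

N̄ = (2 + 3 + 6 + 7 + 8 + 12)/6 = 6.33333
Σ(N − N̄)² = 18.7778 + 11.1111 + 0.111111 + 0.444444 + 2.77778 + 32.1111 = 65.3333
h = 1/6 + (1.66667)²/65.3333 = 0.166667 + 0.042517 = 0.2092

h = 0.2092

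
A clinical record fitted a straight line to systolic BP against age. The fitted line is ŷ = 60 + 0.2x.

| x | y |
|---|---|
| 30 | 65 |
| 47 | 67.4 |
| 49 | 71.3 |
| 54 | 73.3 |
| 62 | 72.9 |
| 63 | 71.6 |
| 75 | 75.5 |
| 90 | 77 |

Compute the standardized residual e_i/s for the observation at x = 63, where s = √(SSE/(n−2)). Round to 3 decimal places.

x=30: ŷ = 60 + 0.2·30 = 66; e = 65 − 66 = -1
x=47: ŷ = 60 + 0.2·47 = 69.4; e = 67.4 − 69.4 = -2
x=49: ŷ = 60 + 0.2·49 = 69.8; e = 71.3 − 69.8 = 1.5
x=54: ŷ = 60 + 0.2·54 = 70.8; e = 73.3 − 70.8 = 2.5
x=62: ŷ = 60 + 0.2·62 = 72.4; e = 72.9 − 72.4 = 0.5
x=63: ŷ = 60 + 0.2·63 = 72.6; e = 71.6 − 72.6 = -1
x=75: ŷ = 60 + 0.2·75 = 75; e = 75.5 − 75 = 0.5
x=90: ŷ = 60 + 0.2·90 = 78; e = 77 − 78 = -1
SSE = 1 + 4 + 2.25 + 6.25 + 0.25 + 1 + 0.25 + 1 = 16
s = √(16/6) = 1.63299
e/s = -1 / 1.63299 = -0.612

-0.612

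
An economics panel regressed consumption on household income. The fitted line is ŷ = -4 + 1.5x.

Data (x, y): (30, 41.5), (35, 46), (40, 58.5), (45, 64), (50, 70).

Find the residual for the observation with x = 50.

r = -1

ŷ = -4 + 1.5·50 = 71
r = 70 − 71 = -1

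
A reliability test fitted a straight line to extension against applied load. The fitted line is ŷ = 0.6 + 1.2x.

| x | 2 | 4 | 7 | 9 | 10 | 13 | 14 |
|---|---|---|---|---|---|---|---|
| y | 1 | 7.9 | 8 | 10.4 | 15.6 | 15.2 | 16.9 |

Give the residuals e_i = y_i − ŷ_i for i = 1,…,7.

x=2: ŷ = 0.6 + 1.2·2 = 3; e = 1 − 3 = -2
x=4: ŷ = 0.6 + 1.2·4 = 5.4; e = 7.9 − 5.4 = 2.5
x=7: ŷ = 0.6 + 1.2·7 = 9; e = 8 − 9 = -1
x=9: ŷ = 0.6 + 1.2·9 = 11.4; e = 10.4 − 11.4 = -1
x=10: ŷ = 0.6 + 1.2·10 = 12.6; e = 15.6 − 12.6 = 3
x=13: ŷ = 0.6 + 1.2·13 = 16.2; e = 15.2 − 16.2 = -1
x=14: ŷ = 0.6 + 1.2·14 = 17.4; e = 16.9 − 17.4 = -0.5

-2, 2.5, -1, -1, 3, -1, -0.5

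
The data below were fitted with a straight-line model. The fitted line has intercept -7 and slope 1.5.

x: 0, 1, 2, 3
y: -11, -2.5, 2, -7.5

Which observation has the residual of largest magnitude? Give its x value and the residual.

x=0: ŷ = -7 + 1.5·0 = -7; e = -11 − (-7) = -4
x=1: ŷ = -7 + 1.5·1 = -5.5; e = -2.5 − (-5.5) = 3
x=2: ŷ = -7 + 1.5·2 = -4; e = 2 − (-4) = 6
x=3: ŷ = -7 + 1.5·3 = -2.5; e = -7.5 − (-2.5) = -5
Largest |e| is 6 at x = 2, residual 6.

x = 2, e = 6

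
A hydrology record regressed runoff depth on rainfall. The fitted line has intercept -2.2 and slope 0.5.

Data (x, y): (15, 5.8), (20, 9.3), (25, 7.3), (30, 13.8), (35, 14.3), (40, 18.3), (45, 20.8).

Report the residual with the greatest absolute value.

e = -3

x=15: ŷ = -2.2 + 0.5·15 = 5.3; e = 5.8 − 5.3 = 0.5
x=20: ŷ = -2.2 + 0.5·20 = 7.8; e = 9.3 − 7.8 = 1.5
x=25: ŷ = -2.2 + 0.5·25 = 10.3; e = 7.3 − 10.3 = -3
x=30: ŷ = -2.2 + 0.5·30 = 12.8; e = 13.8 − 12.8 = 1
x=35: ŷ = -2.2 + 0.5·35 = 15.3; e = 14.3 − 15.3 = -1
x=40: ŷ = -2.2 + 0.5·40 = 17.8; e = 18.3 − 17.8 = 0.5
x=45: ŷ = -2.2 + 0.5·45 = 20.3; e = 20.8 − 20.3 = 0.5
Largest |e| is 3 at x = 25, residual -3.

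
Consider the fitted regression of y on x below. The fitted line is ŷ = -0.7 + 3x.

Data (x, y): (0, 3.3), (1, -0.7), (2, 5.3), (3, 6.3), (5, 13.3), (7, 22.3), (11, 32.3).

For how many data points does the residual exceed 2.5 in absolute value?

2

x=0: ŷ = -0.7 + 3·0 = -0.7; e = 3.3 − (-0.7) = 4
x=1: ŷ = -0.7 + 3·1 = 2.3; e = -0.7 − 2.3 = -3
x=2: ŷ = -0.7 + 3·2 = 5.3; e = 5.3 − 5.3 = 0
x=3: ŷ = -0.7 + 3·3 = 8.3; e = 6.3 − 8.3 = -2
x=5: ŷ = -0.7 + 3·5 = 14.3; e = 13.3 − 14.3 = -1
x=7: ŷ = -0.7 + 3·7 = 20.3; e = 22.3 − 20.3 = 2
x=11: ŷ = -0.7 + 3·11 = 32.3; e = 32.3 − 32.3 = 0
|e| > 2.5: x=0 (|e|=4), x=1 (|e|=3) → 2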